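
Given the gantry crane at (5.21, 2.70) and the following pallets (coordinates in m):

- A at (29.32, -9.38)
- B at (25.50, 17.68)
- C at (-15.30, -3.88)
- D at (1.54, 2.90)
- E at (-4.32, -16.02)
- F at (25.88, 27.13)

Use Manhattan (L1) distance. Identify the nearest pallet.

D

Distances from (5.21, 2.70):
A: |24.11| + |-12.08| = 24.11 + 12.08 = 36.19 m
B: |20.29| + |14.98| = 20.29 + 14.98 = 35.27 m
C: |-20.51| + |-6.58| = 20.51 + 6.58 = 27.09 m
D: |-3.67| + |0.20| = 3.67 + 0.20 = 3.87 m
E: |-9.53| + |-18.72| = 9.53 + 18.72 = 28.25 m
F: |20.67| + |24.43| = 20.67 + 24.43 = 45.10 m
Minimum: D at 3.87 m.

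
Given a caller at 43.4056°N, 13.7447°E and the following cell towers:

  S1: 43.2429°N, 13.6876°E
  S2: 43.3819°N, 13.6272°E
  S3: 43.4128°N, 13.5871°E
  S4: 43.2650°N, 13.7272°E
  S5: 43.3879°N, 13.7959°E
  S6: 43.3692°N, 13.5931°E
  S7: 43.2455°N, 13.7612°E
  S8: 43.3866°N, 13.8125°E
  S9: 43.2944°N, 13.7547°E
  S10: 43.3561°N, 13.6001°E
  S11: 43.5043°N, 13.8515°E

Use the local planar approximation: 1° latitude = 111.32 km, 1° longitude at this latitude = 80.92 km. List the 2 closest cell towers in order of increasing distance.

S5, S8

Distances from 43.4056°N, 13.7447°E:
S1: 18.6919 km
S2: 9.8673 km
S3: 12.7782 km
S4: 15.7155 km
S5: 4.5878 km
S6: 12.9194 km
S7: 17.8723 km
S8: 5.8800 km
S9: 12.4052 km
S10: 12.9336 km
S11: 13.9789 km
Sorted: S5 (4.5878 km) < S8 (5.8800 km) < S2 (9.8673 km) < S9 (12.4052 km) < …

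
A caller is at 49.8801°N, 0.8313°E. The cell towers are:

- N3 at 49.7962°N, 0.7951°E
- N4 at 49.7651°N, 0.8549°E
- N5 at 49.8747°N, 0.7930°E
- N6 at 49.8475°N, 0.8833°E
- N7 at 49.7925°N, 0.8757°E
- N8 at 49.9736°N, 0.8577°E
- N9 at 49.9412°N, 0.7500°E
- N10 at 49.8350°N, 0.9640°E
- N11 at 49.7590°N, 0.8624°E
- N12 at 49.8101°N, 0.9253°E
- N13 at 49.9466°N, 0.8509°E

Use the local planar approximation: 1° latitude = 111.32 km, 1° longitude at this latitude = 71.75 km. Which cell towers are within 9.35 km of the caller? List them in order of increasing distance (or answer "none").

Distances from 49.8801°N, 0.8313°E:
N3: √((-0.0839·111.32)² + (-0.0362·71.75)²) = √(87.230893 + 6.746227) = 9.6942 km
N4: √((-0.1150·111.32)² + (0.0236·71.75)²) = √(163.886083 + 2.867265) = 12.9133 km
N5: √((-0.0054·111.32)² + (-0.0383·71.75)²) = √(0.361355 + 7.551641) = 2.8130 km
N6: √((-0.0326·111.32)² + (0.0520·71.75)²) = √(13.169873 + 13.920361) = 5.2048 km
N7: √((-0.0876·111.32)² + (0.0444·71.75)²) = √(95.094327 + 10.148684) = 10.2588 km
N8: √((0.0935·111.32)² + (0.0264·71.75)²) = √(108.335207 + 3.587994) = 10.5794 km
N9: √((0.0611·111.32)² + (-0.0813·71.75)²) = √(46.262470 + 34.027097) = 8.9604 km
N10: √((-0.0451·111.32)² + (0.1327·71.75)²) = √(25.205742 + 90.653726) = 10.7638 km
N11: √((-0.1211·111.32)² + (0.0311·71.75)²) = √(181.733371 + 4.979258) = 13.6643 km
N12: √((-0.0700·111.32)² + (0.0940·71.75)²) = √(60.721498 + 45.488280) = 10.3058 km
N13: √((0.0665·111.32)² + (0.0196·71.75)²) = √(54.801152 + 1.977680) = 7.5352 km
Threshold 9.35 km: N5 (2.8130 km), N6 (5.2048 km), N13 (7.5352 km), N9 (8.9604 km) are within range.

N5, N6, N13, N9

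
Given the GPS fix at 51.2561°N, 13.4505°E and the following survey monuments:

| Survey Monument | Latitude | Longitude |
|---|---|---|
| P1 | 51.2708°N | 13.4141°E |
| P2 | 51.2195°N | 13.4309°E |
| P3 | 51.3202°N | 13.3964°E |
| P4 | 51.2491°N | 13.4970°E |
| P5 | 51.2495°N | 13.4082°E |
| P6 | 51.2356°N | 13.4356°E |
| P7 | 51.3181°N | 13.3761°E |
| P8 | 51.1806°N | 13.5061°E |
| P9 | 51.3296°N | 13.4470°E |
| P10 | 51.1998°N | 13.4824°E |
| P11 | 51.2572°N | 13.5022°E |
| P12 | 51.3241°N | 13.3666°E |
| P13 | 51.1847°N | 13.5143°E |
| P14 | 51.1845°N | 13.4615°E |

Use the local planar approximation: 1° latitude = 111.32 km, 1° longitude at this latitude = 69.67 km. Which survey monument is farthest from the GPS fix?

P12

Distances from 51.2561°N, 13.4505°E:
P1: 3.0181 km
P2: 4.2971 km
P3: 8.0699 km
P4: 3.3321 km
P5: 3.0372 km
P6: 2.5071 km
P7: 8.6315 km
P8: 9.2544 km
P9: 8.1857 km
P10: 6.6497 km
P11: 3.6040 km
P12: 9.5639 km
P13: 9.1067 km
P14: 8.0073 km
Maximum: P12 at 9.5639 km.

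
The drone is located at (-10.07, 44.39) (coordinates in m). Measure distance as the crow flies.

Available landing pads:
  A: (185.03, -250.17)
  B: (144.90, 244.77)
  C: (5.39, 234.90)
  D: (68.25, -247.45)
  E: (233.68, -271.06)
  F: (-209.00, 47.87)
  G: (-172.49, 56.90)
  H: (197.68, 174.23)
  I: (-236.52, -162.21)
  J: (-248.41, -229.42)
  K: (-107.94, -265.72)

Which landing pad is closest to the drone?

G

Distances from (-10.07, 44.39):
A: 353.31 m
B: 253.31 m
C: 191.14 m
D: 302.17 m
E: 398.65 m
F: 198.96 m
G: 162.90 m
H: 244.99 m
I: 306.53 m
J: 363.01 m
K: 325.19 m
Minimum: G at 162.90 m.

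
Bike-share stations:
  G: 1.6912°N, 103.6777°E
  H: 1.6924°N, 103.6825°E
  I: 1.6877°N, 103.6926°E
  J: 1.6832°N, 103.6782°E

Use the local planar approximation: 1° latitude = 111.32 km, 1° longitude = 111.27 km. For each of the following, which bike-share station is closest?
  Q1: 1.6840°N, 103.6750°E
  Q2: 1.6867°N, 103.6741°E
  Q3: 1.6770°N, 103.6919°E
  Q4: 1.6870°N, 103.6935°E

Q1 at 1.6840°N, 103.6750°E:
  G: 0.8560 km
  H: 1.2533 km
  I: 2.0012 km
  J: 0.3670 km
  → nearest: J (0.3670 km)
Q2 at 1.6867°N, 103.6741°E:
  G: 0.6414 km
  H: 1.1297 km
  I: 2.0615 km
  J: 0.5999 km
  → nearest: J (0.5999 km)
Q3 at 1.6770°N, 103.6919°E:
  G: 2.2350 km
  H: 2.0082 km
  I: 1.1937 km
  J: 1.6734 km
  → nearest: I (1.1937 km)
Q4 at 1.6870°N, 103.6935°E:
  G: 1.8192 km
  H: 1.3636 km
  I: 0.1269 km
  J: 1.7542 km
  → nearest: I (0.1269 km)

Q1→J; Q2→J; Q3→I; Q4→I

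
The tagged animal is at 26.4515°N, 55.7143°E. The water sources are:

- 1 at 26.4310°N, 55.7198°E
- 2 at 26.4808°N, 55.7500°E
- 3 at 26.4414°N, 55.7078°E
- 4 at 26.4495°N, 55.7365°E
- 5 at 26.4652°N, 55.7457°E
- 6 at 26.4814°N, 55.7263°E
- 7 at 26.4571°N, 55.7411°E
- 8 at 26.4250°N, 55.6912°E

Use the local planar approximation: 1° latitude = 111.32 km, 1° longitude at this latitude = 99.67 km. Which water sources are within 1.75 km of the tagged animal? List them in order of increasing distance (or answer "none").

Distances from 26.4515°N, 55.7143°E:
1: √((-0.0205·111.32)² + (0.0055·99.67)²) = √(5.207798 + 0.300507) = 2.3470 km
2: √((0.0293·111.32)² + (0.0357·99.67)²) = √(10.638530 + 12.660922) = 4.8270 km
3: √((-0.0101·111.32)² + (-0.0065·99.67)²) = √(1.264122 + 0.419716) = 1.2976 km
4: √((-0.0020·111.32)² + (0.0222·99.67)²) = √(0.049569 + 4.895926) = 2.2238 km
5: √((0.0137·111.32)² + (0.0314·99.67)²) = √(2.325881 + 9.794634) = 3.4815 km
6: √((0.0299·111.32)² + (0.0120·99.67)²) = √(11.078699 + 1.430512) = 3.5368 km
7: √((0.0056·111.32)² + (0.0268·99.67)²) = √(0.388618 + 7.135074) = 2.7429 km
8: √((-0.0265·111.32)² + (-0.0231·99.67)²) = √(8.702382 + 5.300940) = 3.7421 km
Threshold 1.75 km: 3 (1.2976 km) is within range.

3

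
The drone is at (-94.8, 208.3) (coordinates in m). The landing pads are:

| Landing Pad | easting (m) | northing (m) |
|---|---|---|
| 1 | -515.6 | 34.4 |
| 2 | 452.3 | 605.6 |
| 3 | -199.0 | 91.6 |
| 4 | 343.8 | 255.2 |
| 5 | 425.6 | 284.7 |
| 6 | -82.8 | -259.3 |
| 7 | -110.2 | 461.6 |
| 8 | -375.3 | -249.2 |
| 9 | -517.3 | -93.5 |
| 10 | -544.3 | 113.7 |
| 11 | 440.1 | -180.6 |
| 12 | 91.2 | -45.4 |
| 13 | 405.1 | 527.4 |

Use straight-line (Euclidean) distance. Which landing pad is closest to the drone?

3

Distances from (-94.8, 208.3):
1: √((-420.8)² + (-173.9)²) = √(177072.640 + 30241.210) = 455.3 m
2: √((547.1)² + (397.3)²) = √(299318.410 + 157847.290) = 676.1 m
3: √((-104.2)² + (-116.7)²) = √(10857.640 + 13618.890) = 156.4 m
4: √((438.6)² + (46.9)²) = √(192369.960 + 2199.610) = 441.1 m
5: √((520.4)² + (76.4)²) = √(270816.160 + 5836.960) = 526.0 m
6: √((12.0)² + (-467.6)²) = √(144.000 + 218649.760) = 467.8 m
7: √((-15.4)² + (253.3)²) = √(237.160 + 64160.890) = 253.8 m
8: √((-280.5)² + (-457.5)²) = √(78680.250 + 209306.250) = 536.6 m
9: √((-422.5)² + (-301.8)²) = √(178506.250 + 91083.240) = 519.2 m
10: √((-449.5)² + (-94.6)²) = √(202050.250 + 8949.160) = 459.3 m
11: √((534.9)² + (-388.9)²) = √(286118.010 + 151243.210) = 661.3 m
12: √((186.0)² + (-253.7)²) = √(34596.000 + 64363.690) = 314.6 m
13: √((499.9)² + (319.1)²) = √(249900.010 + 101824.810) = 593.1 m
Minimum: 3 at 156.4 m.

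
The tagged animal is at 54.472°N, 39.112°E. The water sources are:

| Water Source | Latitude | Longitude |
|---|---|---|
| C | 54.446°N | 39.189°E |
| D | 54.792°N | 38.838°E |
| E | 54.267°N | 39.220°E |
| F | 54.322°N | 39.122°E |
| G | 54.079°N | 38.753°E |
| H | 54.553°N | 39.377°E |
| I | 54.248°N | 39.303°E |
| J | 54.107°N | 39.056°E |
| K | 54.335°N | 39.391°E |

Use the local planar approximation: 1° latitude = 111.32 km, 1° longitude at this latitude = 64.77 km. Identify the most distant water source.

G

Distances from 54.472°N, 39.112°E:
C: 5.766 km
D: 39.798 km
E: 23.869 km
F: 16.711 km
G: 49.544 km
H: 19.388 km
I: 27.836 km
J: 40.793 km
K: 23.646 km
Maximum: G at 49.544 km.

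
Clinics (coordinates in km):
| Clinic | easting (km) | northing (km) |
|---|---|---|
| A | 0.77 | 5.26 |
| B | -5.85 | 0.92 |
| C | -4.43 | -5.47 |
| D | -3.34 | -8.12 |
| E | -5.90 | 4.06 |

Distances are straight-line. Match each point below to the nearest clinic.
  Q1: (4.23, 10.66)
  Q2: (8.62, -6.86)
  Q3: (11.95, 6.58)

Q1→A; Q2→D; Q3→A

Q1 at (4.23, 10.66):
  A: 6.41 km
  B: 14.02 km
  C: 18.31 km
  D: 20.25 km
  E: 12.09 km
  → nearest: A (6.41 km)
Q2 at (8.62, -6.86):
  A: 14.44 km
  B: 16.43 km
  C: 13.12 km
  D: 12.03 km
  E: 18.17 km
  → nearest: D (12.03 km)
Q3 at (11.95, 6.58):
  A: 11.26 km
  B: 18.68 km
  C: 20.33 km
  D: 21.21 km
  E: 18.03 km
  → nearest: A (11.26 km)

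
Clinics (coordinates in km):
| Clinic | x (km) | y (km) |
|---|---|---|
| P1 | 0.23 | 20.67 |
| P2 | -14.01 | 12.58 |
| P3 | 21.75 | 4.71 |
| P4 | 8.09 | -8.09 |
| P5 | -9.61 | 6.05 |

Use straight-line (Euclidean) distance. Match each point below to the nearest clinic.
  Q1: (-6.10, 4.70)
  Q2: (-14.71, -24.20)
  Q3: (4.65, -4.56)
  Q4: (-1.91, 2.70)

Q1 at (-6.10, 4.70):
  P1: 17.18 km
  P2: 11.17 km
  P3: 27.85 km
  P4: 19.10 km
  P5: 3.76 km
  → nearest: P5 (3.76 km)
Q2 at (-14.71, -24.20):
  P1: 47.29 km
  P2: 36.79 km
  P3: 46.53 km
  P4: 27.92 km
  P5: 30.68 km
  → nearest: P4 (27.92 km)
Q3 at (4.65, -4.56):
  P1: 25.61 km
  P2: 25.34 km
  P3: 19.45 km
  P4: 4.93 km
  P5: 17.77 km
  → nearest: P4 (4.93 km)
Q4 at (-1.91, 2.70):
  P1: 18.10 km
  P2: 15.62 km
  P3: 23.75 km
  P4: 14.71 km
  P5: 8.40 km
  → nearest: P5 (8.40 km)

Q1→P5; Q2→P4; Q3→P4; Q4→P5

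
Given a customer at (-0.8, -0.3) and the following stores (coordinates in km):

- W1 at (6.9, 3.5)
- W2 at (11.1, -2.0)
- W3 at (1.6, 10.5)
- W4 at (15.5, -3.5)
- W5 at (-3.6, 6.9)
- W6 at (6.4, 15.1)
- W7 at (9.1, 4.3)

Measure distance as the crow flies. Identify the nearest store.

W5

Distances from (-0.8, -0.3):
W1: √((7.7)² + (3.8)²) = √(59.290 + 14.440) = 8.6 km
W2: √((11.9)² + (-1.7)²) = √(141.610 + 2.890) = 12.0 km
W3: √((2.4)² + (10.8)²) = √(5.760 + 116.640) = 11.1 km
W4: √((16.3)² + (-3.2)²) = √(265.690 + 10.240) = 16.6 km
W5: √((-2.8)² + (7.2)²) = √(7.840 + 51.840) = 7.7 km
W6: √((7.2)² + (15.4)²) = √(51.840 + 237.160) = 17.0 km
W7: √((9.9)² + (4.6)²) = √(98.010 + 21.160) = 10.9 km
Minimum: W5 at 7.7 km.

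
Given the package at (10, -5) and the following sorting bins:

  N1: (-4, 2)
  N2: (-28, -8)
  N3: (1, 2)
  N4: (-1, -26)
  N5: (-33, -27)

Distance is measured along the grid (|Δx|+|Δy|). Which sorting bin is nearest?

N3

Distances from (10, -5):
N1: 21
N2: 41
N3: 16
N4: 32
N5: 65
Minimum: N3 at 16.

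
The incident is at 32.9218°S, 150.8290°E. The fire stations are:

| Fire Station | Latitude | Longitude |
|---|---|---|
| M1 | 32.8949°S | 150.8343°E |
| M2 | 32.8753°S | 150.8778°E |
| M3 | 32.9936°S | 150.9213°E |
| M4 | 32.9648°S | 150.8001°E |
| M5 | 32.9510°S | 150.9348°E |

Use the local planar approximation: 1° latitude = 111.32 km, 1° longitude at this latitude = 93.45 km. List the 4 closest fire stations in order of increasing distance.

Distances from 32.9218°S, 150.8290°E:
M1: √((0.0269·111.32)² + (0.0053·93.45)²) = √(8.967078 + 0.245307) = 3.0352 km
M2: √((0.0465·111.32)² + (0.0488·93.45)²) = √(26.794910 + 20.796883) = 6.8987 km
M3: √((-0.0718·111.32)² + (0.0923·93.45)²) = √(63.884468 + 74.398129) = 11.7594 km
M4: √((-0.0430·111.32)² + (-0.0289·93.45)²) = √(22.913071 + 7.293807) = 5.4961 km
M5: √((-0.0292·111.32)² + (0.1058·93.45)²) = √(10.566036 + 97.752967) = 10.4076 km
Sorted: M1 (3.0352 km) < M4 (5.4961 km) < M2 (6.8987 km) < M5 (10.4076 km) < M3 (11.7594 km)

M1, M4, M2, M5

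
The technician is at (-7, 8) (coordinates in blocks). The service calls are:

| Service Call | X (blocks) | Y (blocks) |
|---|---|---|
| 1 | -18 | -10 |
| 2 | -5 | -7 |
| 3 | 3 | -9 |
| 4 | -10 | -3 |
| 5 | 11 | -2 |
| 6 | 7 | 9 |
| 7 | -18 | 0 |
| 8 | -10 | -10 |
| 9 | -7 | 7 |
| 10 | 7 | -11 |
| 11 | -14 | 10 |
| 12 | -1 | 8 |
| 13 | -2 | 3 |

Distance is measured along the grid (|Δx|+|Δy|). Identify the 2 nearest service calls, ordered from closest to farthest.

9, 12

Distances from (-7, 8):
1: |-11| + |-18| = 11 + 18 = 29 blocks
2: |2| + |-15| = 2 + 15 = 17 blocks
3: |10| + |-17| = 10 + 17 = 27 blocks
4: |-3| + |-11| = 3 + 11 = 14 blocks
5: |18| + |-10| = 18 + 10 = 28 blocks
6: |14| + |1| = 14 + 1 = 15 blocks
7: |-11| + |-8| = 11 + 8 = 19 blocks
8: |-3| + |-18| = 3 + 18 = 21 blocks
9: |0| + |-1| = 0 + 1 = 1 blocks
10: |14| + |-19| = 14 + 19 = 33 blocks
11: |-7| + |2| = 7 + 2 = 9 blocks
12: |6| + |0| = 6 + 0 = 6 blocks
13: |5| + |-5| = 5 + 5 = 10 blocks
Sorted: 9 (1 blocks) < 12 (6 blocks) < 11 (9 blocks) < 13 (10 blocks) < …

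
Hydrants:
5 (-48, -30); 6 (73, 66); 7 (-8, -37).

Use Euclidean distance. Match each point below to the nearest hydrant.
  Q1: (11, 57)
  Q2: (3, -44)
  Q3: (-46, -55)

Q1→6; Q2→7; Q3→5

Q1 at (11, 57):
  5: √((-59)² + (-87)²) = √(3481.000 + 7569.000) = 105.1
  6: √((62)² + (9)²) = √(3844.000 + 81.000) = 62.6
  7: √((-19)² + (-94)²) = √(361.000 + 8836.000) = 95.9
  → nearest: 6 (62.6)
Q2 at (3, -44):
  5: √((-51)² + (14)²) = √(2601.000 + 196.000) = 52.9
  6: √((70)² + (110)²) = √(4900.000 + 12100.000) = 130.4
  7: √((-11)² + (7)²) = √(121.000 + 49.000) = 13.0
  → nearest: 7 (13.0)
Q3 at (-46, -55):
  5: √((-2)² + (25)²) = √(4.000 + 625.000) = 25.1
  6: √((119)² + (121)²) = √(14161.000 + 14641.000) = 169.7
  7: √((38)² + (18)²) = √(1444.000 + 324.000) = 42.0
  → nearest: 5 (25.1)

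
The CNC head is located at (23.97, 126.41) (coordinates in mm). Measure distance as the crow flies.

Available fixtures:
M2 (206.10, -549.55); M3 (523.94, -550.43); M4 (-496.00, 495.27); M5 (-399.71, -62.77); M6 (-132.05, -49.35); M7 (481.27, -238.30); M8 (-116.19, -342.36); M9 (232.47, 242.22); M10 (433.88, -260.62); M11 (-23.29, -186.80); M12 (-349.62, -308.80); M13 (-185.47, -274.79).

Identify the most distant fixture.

M3

Distances from (23.97, 126.41):
M2: √((182.13)² + (-675.96)²) = √(33171.3369 + 456921.9216) = 700.07 mm
M3: √((499.97)² + (-676.84)²) = √(249970.0009 + 458112.3856) = 841.48 mm
M4: √((-519.97)² + (368.86)²) = √(270368.8009 + 136057.6996) = 637.52 mm
M5: √((-423.68)² + (-189.18)²) = √(179504.7424 + 35789.0724) = 464.00 mm
M6: √((-156.02)² + (-175.76)²) = √(24342.2404 + 30891.5776) = 235.02 mm
M7: √((457.30)² + (-364.71)²) = √(209123.2900 + 133013.3841) = 584.92 mm
M8: √((-140.16)² + (-468.77)²) = √(19644.8256 + 219745.3129) = 489.28 mm
M9: √((208.50)² + (115.81)²) = √(43472.2500 + 13411.9561) = 238.50 mm
M10: √((409.91)² + (-387.03)²) = √(168026.2081 + 149792.2209) = 563.75 mm
M11: √((-47.26)² + (-313.21)²) = √(2233.5076 + 98100.5041) = 316.76 mm
M12: √((-373.59)² + (-435.21)²) = √(139569.4881 + 189407.7441) = 573.57 mm
M13: √((-209.44)² + (-401.20)²) = √(43865.1136 + 160961.4400) = 452.58 mm
Maximum: M3 at 841.48 mm.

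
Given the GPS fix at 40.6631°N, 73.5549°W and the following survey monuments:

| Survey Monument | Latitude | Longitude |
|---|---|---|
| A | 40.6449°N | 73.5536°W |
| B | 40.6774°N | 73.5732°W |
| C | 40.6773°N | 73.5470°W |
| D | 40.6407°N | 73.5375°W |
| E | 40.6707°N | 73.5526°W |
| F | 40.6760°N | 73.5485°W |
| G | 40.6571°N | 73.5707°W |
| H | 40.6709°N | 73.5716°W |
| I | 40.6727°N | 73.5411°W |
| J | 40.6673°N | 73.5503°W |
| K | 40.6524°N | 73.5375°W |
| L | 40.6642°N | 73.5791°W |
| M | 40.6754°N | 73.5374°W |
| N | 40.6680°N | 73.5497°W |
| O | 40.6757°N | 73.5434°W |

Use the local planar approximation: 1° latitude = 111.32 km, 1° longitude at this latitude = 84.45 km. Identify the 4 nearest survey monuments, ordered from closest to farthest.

Distances from 40.6631°N, 73.5549°W:
A: 2.0290 km
B: 2.2187 km
C: 1.7158 km
D: 2.8943 km
E: 0.8680 km
F: 1.5344 km
G: 1.4921 km
H: 1.6562 km
I: 1.5812 km
J: 0.6079 km
K: 1.8916 km
L: 2.0474 km
M: 2.0147 km
N: 0.7003 km
O: 1.7060 km
Sorted: J (0.6079 km) < N (0.7003 km) < E (0.8680 km) < G (1.4921 km) < F (1.5344 km) < I (1.5812 km) < …

J, N, E, G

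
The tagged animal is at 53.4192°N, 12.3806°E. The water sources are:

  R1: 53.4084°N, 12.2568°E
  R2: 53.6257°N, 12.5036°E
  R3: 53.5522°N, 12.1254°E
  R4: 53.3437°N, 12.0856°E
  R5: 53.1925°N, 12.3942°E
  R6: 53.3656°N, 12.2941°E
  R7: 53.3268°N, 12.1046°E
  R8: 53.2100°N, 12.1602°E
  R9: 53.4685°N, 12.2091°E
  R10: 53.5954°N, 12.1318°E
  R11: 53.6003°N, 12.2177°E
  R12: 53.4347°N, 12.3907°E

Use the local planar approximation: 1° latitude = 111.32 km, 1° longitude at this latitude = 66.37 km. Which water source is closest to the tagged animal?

R12

Distances from 53.4192°N, 12.3806°E:
R1: √((-0.0108·111.32)² + (-0.1238·66.37)²) = √(1.445419 + 67.512614) = 8.3041 km
R2: √((0.2065·111.32)² + (0.1230·66.37)²) = √(528.428834 + 66.642896) = 24.3941 km
R3: √((0.1330·111.32)² + (-0.2552·66.37)²) = √(219.204607 + 286.883107) = 22.4964 km
R4: √((-0.0755·111.32)² + (-0.2950·66.37)²) = √(70.638310 + 383.343115) = 21.3068 km
R5: √((-0.2267·111.32)² + (0.0136·66.37)²) = √(636.868011 + 0.814745) = 25.2524 km
R6: √((-0.0536·111.32)² + (-0.0865·66.37)²) = √(35.602129 + 32.959138) = 8.2802 km
R7: √((-0.0924·111.32)² + (-0.2760·66.37)²) = √(105.801138 + 335.553520) = 21.0084 km
R8: √((-0.2092·111.32)² + (-0.2204·66.37)²) = √(542.337651 + 213.976863) = 27.5012 km
R9: √((0.0493·111.32)² + (-0.1715·66.37)²) = √(30.118978 + 129.560282) = 12.6364 km
R10: √((0.1762·111.32)² + (-0.2488·66.37)²) = √(384.731905 + 272.674413) = 25.6399 km
R11: √((0.1811·111.32)² + (-0.1629·66.37)²) = √(406.427697 + 116.892273) = 22.8762 km
R12: √((0.0155·111.32)² + (0.0101·66.37)²) = √(2.977212 + 0.449352) = 1.8511 km
Minimum: R12 at 1.8511 km.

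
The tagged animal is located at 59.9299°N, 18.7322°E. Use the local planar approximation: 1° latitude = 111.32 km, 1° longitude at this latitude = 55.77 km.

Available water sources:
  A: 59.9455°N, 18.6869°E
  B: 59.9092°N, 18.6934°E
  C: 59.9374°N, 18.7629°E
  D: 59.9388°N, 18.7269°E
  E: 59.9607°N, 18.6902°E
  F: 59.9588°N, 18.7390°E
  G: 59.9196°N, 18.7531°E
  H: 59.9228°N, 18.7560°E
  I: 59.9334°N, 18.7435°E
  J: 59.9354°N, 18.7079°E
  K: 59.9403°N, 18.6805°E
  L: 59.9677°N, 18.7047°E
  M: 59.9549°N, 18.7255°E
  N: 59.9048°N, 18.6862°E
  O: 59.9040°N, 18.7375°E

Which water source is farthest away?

Distances from 59.9299°N, 18.7322°E:
A: 3.0657 km
B: 3.1611 km
C: 1.9049 km
D: 1.0339 km
E: 4.1524 km
F: 3.2394 km
G: 1.6350 km
H: 1.5448 km
I: 0.7409 km
J: 1.4871 km
K: 3.1071 km
L: 4.4787 km
M: 2.8080 km
N: 3.7932 km
O: 2.8983 km
Maximum: L at 4.4787 km.

L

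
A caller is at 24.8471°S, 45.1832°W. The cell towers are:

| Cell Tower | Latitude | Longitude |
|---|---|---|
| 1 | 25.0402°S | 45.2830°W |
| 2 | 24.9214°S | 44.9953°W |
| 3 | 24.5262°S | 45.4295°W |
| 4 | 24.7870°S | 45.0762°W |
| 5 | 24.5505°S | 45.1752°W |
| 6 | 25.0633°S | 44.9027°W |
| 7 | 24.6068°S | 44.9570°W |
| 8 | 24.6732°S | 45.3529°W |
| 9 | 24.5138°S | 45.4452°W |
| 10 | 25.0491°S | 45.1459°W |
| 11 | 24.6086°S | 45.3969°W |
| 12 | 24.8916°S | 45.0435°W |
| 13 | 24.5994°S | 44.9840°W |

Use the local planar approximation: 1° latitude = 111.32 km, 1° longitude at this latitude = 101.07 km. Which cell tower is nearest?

4

Distances from 24.8471°S, 45.1832°W:
1: √((-0.1931·111.32)² + (-0.0998·101.07)²) = √(462.073373 + 101.743252) = 23.7448 km
2: √((-0.0743·111.32)² + (0.1879·101.07)²) = √(68.410698 + 360.660094) = 20.7140 km
3: √((0.3209·111.32)² + (-0.2463·101.07)²) = √(1276.103293 + 619.688384) = 43.5407 km
4: √((0.0601·111.32)² + (0.1070·101.07)²) = √(44.760542 + 116.953194) = 12.7167 km
5: √((0.2966·111.32)² + (0.0080·101.07)²) = √(1090.156099 + 0.653769) = 33.0274 km
6: √((-0.2162·111.32)² + (0.2805·101.07)²) = √(579.238973 + 803.730155) = 37.1883 km
7: √((0.2403·111.32)² + (0.2262·101.07)²) = √(715.572986 + 522.672599) = 35.1887 km
8: √((0.1739·111.32)² + (-0.1697·101.07)²) = √(374.753381 + 294.176662) = 25.8637 km
9: √((0.3333·111.32)² + (-0.2620·101.07)²) = √(1376.629344 + 701.208407) = 45.5833 km
10: √((-0.2020·111.32)² + (0.0373·101.07)²) = √(505.648978 + 14.212229) = 22.8005 km
11: √((0.2385·111.32)² + (-0.2137·101.07)²) = √(704.892942 + 466.502071) = 34.2256 km
12: √((-0.0445·111.32)² + (0.1397·101.07)²) = √(24.539540 + 199.359687) = 14.9633 km
13: √((0.2477·111.32)² + (0.1992·101.07)²) = √(760.323491 + 405.343487) = 34.1419 km
Minimum: 4 at 12.7167 km.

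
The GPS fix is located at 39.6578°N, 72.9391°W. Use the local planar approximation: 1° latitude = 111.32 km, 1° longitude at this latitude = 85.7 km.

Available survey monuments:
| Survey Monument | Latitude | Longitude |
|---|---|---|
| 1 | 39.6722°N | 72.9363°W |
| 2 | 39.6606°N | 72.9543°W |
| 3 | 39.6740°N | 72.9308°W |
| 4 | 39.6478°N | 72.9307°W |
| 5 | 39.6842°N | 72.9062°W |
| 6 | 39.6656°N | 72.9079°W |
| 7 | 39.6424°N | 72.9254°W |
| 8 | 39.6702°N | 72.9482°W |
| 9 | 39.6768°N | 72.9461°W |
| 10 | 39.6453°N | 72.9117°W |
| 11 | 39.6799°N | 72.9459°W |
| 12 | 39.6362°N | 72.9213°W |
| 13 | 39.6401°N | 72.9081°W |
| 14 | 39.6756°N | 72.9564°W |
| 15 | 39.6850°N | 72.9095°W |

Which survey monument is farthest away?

5

Distances from 39.6578°N, 72.9391°W:
1: 1.6209 km
2: 1.3394 km
3: 1.9386 km
4: 1.3257 km
5: 4.0727 km
6: 2.8113 km
7: 2.0778 km
8: 1.5854 km
9: 2.1985 km
10: 2.7295 km
11: 2.5283 km
12: 2.8476 km
13: 3.3076 km
14: 2.4748 km
15: 3.9501 km
Maximum: 5 at 4.0727 km.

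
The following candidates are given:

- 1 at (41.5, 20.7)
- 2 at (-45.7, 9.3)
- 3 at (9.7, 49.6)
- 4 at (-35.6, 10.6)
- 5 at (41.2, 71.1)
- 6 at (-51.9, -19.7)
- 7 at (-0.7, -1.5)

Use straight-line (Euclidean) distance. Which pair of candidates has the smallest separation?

Pairwise distances:
2–4: 10.2
2–6: 29.7
4–6: 34.4
4–7: 36.9
3–5: 38.1
1–3: 43.0
2–7: 46.3
1–7: 47.7
1–5: 50.4
3–7: 52.1
6–7: 54.3
3–4: 59.8
2–3: 68.5
1–4: 77.8
5–7: 83.8
1–2: 87.9
3–6: 92.7
4–5: 97.8
1–6: 101.8
2–5: 106.6
5–6: 130.0
Closest pair: 2–4 at 10.2.

2 and 4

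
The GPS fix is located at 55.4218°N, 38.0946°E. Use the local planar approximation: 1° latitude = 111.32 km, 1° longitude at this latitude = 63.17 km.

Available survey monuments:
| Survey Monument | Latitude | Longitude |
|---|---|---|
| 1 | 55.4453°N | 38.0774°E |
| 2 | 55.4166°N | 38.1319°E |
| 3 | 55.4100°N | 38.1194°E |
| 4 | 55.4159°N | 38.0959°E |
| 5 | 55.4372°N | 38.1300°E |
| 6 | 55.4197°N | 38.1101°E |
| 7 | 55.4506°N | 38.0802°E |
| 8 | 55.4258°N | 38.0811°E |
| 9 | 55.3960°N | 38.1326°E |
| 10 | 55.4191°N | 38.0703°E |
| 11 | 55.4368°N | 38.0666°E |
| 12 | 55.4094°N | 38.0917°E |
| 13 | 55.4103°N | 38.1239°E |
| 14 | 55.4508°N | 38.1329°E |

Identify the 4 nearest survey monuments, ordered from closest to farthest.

Distances from 55.4218°N, 38.0946°E:
1: √((0.0235·111.32)² + (-0.0172·63.17)²) = √(6.843561 + 1.180534) = 2.8327 km
2: √((-0.0052·111.32)² + (0.0373·63.17)²) = √(0.335084 + 5.551872) = 2.4263 km
3: √((-0.0118·111.32)² + (0.0248·63.17)²) = √(1.725482 + 2.454286) = 2.0444 km
4: √((-0.0059·111.32)² + (0.0013·63.17)²) = √(0.431370 + 0.006744) = 0.6619 km
5: √((0.0154·111.32)² + (0.0354·63.17)²) = √(2.938920 + 5.000671) = 2.8177 km
6: √((-0.0021·111.32)² + (0.0155·63.17)²) = √(0.054649 + 0.958705) = 1.0067 km
7: √((0.0288·111.32)² + (-0.0144·63.17)²) = √(10.278539 + 0.827459) = 3.3326 km
8: √((0.0040·111.32)² + (-0.0135·63.17)²) = √(0.198274 + 0.727259) = 0.9620 km
9: √((-0.0258·111.32)² + (0.0380·63.17)²) = √(8.248706 + 5.762208) = 3.7431 km
10: √((-0.0027·111.32)² + (-0.0243·63.17)²) = √(0.090339 + 2.356320) = 1.5642 km
11: √((0.0150·111.32)² + (-0.0280·63.17)²) = √(2.788232 + 3.128512) = 2.4324 km
12: √((-0.0124·111.32)² + (-0.0029·63.17)²) = √(1.905416 + 0.033560) = 1.3925 km
13: √((-0.0115·111.32)² + (0.0293·63.17)²) = √(1.638861 + 3.425760) = 2.2505 km
14: √((0.0290·111.32)² + (0.0383·63.17)²) = √(10.421792 + 5.853550) = 4.0343 km
Sorted: 4 (0.6619 km) < 8 (0.9620 km) < 6 (1.0067 km) < 12 (1.3925 km) < 10 (1.5642 km) < 3 (2.0444 km) < …

4, 8, 6, 12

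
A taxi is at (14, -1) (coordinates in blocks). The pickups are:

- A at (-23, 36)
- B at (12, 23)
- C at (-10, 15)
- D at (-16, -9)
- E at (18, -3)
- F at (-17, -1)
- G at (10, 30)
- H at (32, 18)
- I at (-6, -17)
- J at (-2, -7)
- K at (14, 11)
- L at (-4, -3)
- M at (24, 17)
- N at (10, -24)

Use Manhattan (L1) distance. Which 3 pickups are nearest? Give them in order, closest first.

E, K, L

Distances from (14, -1):
A: |-37| + |37| = 37 + 37 = 74 blocks
B: |-2| + |24| = 2 + 24 = 26 blocks
C: |-24| + |16| = 24 + 16 = 40 blocks
D: |-30| + |-8| = 30 + 8 = 38 blocks
E: |4| + |-2| = 4 + 2 = 6 blocks
F: |-31| + |0| = 31 + 0 = 31 blocks
G: |-4| + |31| = 4 + 31 = 35 blocks
H: |18| + |19| = 18 + 19 = 37 blocks
I: |-20| + |-16| = 20 + 16 = 36 blocks
J: |-16| + |-6| = 16 + 6 = 22 blocks
K: |0| + |12| = 0 + 12 = 12 blocks
L: |-18| + |-2| = 18 + 2 = 20 blocks
M: |10| + |18| = 10 + 18 = 28 blocks
N: |-4| + |-23| = 4 + 23 = 27 blocks
Sorted: E (6 blocks) < K (12 blocks) < L (20 blocks) < J (22 blocks) < B (26 blocks) < …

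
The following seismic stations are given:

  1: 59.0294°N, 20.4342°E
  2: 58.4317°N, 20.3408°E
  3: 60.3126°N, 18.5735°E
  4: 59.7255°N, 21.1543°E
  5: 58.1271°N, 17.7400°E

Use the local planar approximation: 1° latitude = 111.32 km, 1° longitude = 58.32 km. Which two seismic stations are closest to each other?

Pairwise distances:
1–2: 66.7586 km
1–3: 179.3897 km
1–4: 88.1383 km
1–5: 186.4873 km
2–3: 233.3751 km
2–4: 151.6387 km
2–5: 155.4226 km
3–4: 164.0894 km
3–5: 248.0985 km
4–5: 267.0394 km
Closest pair: 1–2 at 66.7586 km.

1 and 2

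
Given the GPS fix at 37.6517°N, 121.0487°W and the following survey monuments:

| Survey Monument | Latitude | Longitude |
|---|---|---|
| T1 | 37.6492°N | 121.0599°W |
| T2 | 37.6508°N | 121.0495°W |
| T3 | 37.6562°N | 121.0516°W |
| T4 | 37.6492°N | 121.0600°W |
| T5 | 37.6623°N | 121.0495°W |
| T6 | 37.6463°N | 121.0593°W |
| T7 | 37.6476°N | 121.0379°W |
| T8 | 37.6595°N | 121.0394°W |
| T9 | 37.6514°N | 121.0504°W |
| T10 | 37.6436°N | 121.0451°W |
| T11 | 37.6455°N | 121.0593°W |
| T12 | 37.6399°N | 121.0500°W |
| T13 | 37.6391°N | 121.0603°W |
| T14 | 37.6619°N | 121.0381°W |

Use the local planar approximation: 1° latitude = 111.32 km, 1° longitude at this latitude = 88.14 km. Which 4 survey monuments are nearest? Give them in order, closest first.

Distances from 37.6517°N, 121.0487°W:
T1: 1.0256 km
T2: 0.1225 km
T3: 0.5624 km
T4: 1.0341 km
T5: 1.1821 km
T6: 1.1110 km
T7: 1.0557 km
T8: 1.1941 km
T9: 0.1535 km
T10: 0.9559 km
T11: 1.1616 km
T12: 1.3186 km
T13: 1.7357 km
T14: 1.4704 km
Sorted: T2 (0.1225 km) < T9 (0.1535 km) < T3 (0.5624 km) < T10 (0.9559 km) < T1 (1.0256 km) < T4 (1.0341 km) < …

T2, T9, T3, T10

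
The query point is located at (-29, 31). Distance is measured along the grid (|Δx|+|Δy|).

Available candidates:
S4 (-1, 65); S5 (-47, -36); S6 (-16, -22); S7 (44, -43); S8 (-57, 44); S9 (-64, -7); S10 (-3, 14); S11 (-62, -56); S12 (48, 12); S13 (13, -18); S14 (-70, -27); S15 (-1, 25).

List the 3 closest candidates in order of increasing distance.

S15, S8, S10

Distances from (-29, 31):
S4: 62
S5: 85
S6: 66
S7: 147
S8: 41
S9: 73
S10: 43
S11: 120
S12: 96
S13: 91
S14: 99
S15: 34
Sorted: S15 (34) < S8 (41) < S10 (43) < S4 (62) < S6 (66) < …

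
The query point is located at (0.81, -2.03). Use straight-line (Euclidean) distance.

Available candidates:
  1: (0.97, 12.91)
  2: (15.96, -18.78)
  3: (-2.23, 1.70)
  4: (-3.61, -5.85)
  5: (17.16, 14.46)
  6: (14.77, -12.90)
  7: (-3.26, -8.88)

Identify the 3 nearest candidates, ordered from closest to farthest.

3, 4, 7

Distances from (0.81, -2.03):
1: 14.94
2: 22.59
3: 4.81
4: 5.84
5: 23.22
6: 17.69
7: 7.97
Sorted: 3 (4.81) < 4 (5.84) < 7 (7.97) < 1 (14.94) < 6 (17.69) < …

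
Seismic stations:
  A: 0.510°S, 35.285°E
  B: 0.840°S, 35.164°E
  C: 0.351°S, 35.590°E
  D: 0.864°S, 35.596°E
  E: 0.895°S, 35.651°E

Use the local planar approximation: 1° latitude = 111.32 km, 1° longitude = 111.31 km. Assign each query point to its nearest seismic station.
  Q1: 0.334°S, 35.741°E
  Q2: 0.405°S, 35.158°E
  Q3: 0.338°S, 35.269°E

Q1→C; Q2→A; Q3→A

Q1 at 0.334°S, 35.741°E:
  A: √((-0.176·111.32)² + (-0.456·111.31)²) = √(383.85900 + 2576.30959) = 54.407 km
  B: √((-0.506·111.32)² + (-0.577·111.31)²) = √(3172.83457 + 4124.96238) = 85.427 km
  C: √((-0.017·111.32)² + (-0.151·111.31)²) = √(3.58133 + 282.50248) = 16.914 km
  D: √((-0.530·111.32)² + (-0.145·111.31)²) = √(3480.95280 + 260.49799) = 61.167 km
  E: √((-0.561·111.32)² + (-0.090·111.31)²) = √(3900.06745 + 100.35832) = 63.249 km
  → nearest: C (16.914 km)
Q2 at 0.405°S, 35.158°E:
  A: √((-0.105·111.32)² + (0.127·111.31)²) = √(136.62337 + 199.83696) = 18.343 km
  B: √((-0.435·111.32)² + (0.006·111.31)²) = √(2344.90315 + 0.44604) = 48.429 km
  C: √((0.054·111.32)² + (0.432·111.31)²) = √(36.13549 + 2312.25570) = 48.460 km
  D: √((-0.459·111.32)² + (0.438·111.31)²) = √(2610.78895 + 2376.93106) = 70.624 km
  E: √((-0.490·111.32)² + (0.493·111.31)²) = √(2975.35339 + 3011.35672) = 77.374 km
  → nearest: A (18.343 km)
Q3 at 0.338°S, 35.269°E:
  A: √((-0.172·111.32)² + (0.016·111.31)²) = √(366.60914 + 3.17182) = 19.230 km
  B: √((-0.502·111.32)² + (-0.105·111.31)²) = √(3122.86945 + 136.59883) = 57.092 km
  C: √((-0.013·111.32)² + (0.321·111.31)²) = √(2.09427 + 1276.66934) = 35.760 km
  D: √((-0.526·111.32)² + (0.327·111.31)²) = √(3428.60839 + 1324.84134) = 68.945 km
  E: √((-0.557·111.32)² + (0.382·111.31)²) = √(3844.64979 + 1807.98612) = 75.184 km
  → nearest: A (19.230 km)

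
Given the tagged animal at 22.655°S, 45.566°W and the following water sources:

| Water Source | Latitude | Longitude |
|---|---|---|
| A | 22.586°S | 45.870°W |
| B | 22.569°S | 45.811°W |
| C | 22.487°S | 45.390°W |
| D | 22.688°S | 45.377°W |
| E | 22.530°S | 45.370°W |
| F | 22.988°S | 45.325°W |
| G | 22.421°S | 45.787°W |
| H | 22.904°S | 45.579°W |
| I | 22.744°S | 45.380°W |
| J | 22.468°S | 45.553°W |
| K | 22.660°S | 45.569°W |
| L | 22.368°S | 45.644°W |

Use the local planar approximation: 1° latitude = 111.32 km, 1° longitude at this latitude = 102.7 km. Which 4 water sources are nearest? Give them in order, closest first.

Distances from 22.655°S, 45.566°W:
A: √((0.069·111.32)² + (-0.304·102.7)²) = √(58.99899 + 974.73835) = 32.152 km
B: √((0.086·111.32)² + (-0.245·102.7)²) = √(91.65229 + 633.10108) = 26.921 km
C: √((0.168·111.32)² + (0.176·102.7)²) = √(349.75583 + 326.71286) = 26.009 km
D: √((-0.033·111.32)² + (0.189·102.7)²) = √(13.49504 + 376.75975) = 19.755 km
E: √((0.125·111.32)² + (0.196·102.7)²) = √(193.62722 + 405.18469) = 24.471 km
F: √((-0.333·111.32)² + (0.241·102.7)²) = √(1374.15228 + 612.59715) = 44.573 km
G: √((0.234·111.32)² + (-0.221·102.7)²) = √(678.54415 + 515.14019) = 34.550 km
H: √((-0.249·111.32)² + (-0.013·102.7)²) = √(768.32522 + 1.78249) = 27.751 km
I: √((-0.089·111.32)² + (0.186·102.7)²) = √(98.15816 + 364.89404) = 21.519 km
J: √((0.187·111.32)² + (0.013·102.7)²) = √(433.34083 + 1.78249) = 20.860 km
K: √((-0.005·111.32)² + (-0.003·102.7)²) = √(0.30980 + 0.09493) = 0.636 km
L: √((0.287·111.32)² + (-0.078·102.7)²) = √(1020.72838 + 64.16971) = 32.938 km
Sorted: K (0.636 km) < D (19.755 km) < J (20.860 km) < I (21.519 km) < E (24.471 km) < C (26.009 km) < …

K, D, J, I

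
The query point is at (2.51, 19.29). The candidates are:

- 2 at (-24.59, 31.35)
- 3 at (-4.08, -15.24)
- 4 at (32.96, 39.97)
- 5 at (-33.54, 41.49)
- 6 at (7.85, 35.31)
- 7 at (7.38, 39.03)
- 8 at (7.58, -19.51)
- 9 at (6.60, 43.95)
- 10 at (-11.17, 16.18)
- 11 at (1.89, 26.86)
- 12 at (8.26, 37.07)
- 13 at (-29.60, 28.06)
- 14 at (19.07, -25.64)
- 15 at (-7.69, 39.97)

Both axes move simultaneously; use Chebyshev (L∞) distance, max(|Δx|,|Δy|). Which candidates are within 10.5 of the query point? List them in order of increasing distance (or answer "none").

11

Distances from (2.51, 19.29):
2: max(|-27.10|, |12.06|) = 27.10
3: max(|-6.59|, |-34.53|) = 34.53
4: max(|30.45|, |20.68|) = 30.45
5: max(|-36.05|, |22.20|) = 36.05
6: max(|5.34|, |16.02|) = 16.02
7: max(|4.87|, |19.74|) = 19.74
8: max(|5.07|, |-38.80|) = 38.80
9: max(|4.09|, |24.66|) = 24.66
10: max(|-13.68|, |-3.11|) = 13.68
11: max(|-0.62|, |7.57|) = 7.57
12: max(|5.75|, |17.78|) = 17.78
13: max(|-32.11|, |8.77|) = 32.11
14: max(|16.56|, |-44.93|) = 44.93
15: max(|-10.20|, |20.68|) = 20.68
Threshold 10.5: 11 (7.57) is within range.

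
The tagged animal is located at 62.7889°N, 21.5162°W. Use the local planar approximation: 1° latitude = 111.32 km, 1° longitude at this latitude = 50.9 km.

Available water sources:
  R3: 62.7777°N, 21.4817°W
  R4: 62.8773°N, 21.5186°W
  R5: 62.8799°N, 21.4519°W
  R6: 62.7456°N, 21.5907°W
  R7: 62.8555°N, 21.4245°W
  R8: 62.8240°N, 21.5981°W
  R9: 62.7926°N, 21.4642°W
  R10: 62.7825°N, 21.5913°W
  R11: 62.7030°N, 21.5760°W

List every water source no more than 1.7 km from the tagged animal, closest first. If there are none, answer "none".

none

Distances from 62.7889°N, 21.5162°W:
R3: 2.1536 km
R4: 9.8414 km
R5: 10.6457 km
R6: 6.1330 km
R7: 8.7608 km
R8: 5.7136 km
R9: 2.6787 km
R10: 3.8884 km
R11: 10.0351 km
Threshold 1.7 km: none within range.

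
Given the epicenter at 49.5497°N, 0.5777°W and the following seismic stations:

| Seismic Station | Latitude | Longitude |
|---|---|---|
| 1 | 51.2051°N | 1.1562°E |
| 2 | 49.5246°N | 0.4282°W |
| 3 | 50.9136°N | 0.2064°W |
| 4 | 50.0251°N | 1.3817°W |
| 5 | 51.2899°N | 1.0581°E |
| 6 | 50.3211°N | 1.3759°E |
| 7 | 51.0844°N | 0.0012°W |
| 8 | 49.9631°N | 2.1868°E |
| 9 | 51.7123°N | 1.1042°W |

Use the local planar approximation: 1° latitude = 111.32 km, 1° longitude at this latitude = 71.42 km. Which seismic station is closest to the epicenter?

2

Distances from 49.5497°N, 0.5777°W:
1: 222.0224 km
2: 11.0368 km
3: 154.1278 km
4: 78.0893 km
5: 226.2212 km
6: 163.8340 km
7: 175.7343 km
8: 202.7328 km
9: 243.6596 km
Minimum: 2 at 11.0368 km.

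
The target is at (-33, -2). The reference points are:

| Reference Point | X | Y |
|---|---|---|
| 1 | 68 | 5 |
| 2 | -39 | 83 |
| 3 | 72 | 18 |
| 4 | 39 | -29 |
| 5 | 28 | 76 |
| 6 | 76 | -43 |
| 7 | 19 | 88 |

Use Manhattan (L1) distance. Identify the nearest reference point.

2

Distances from (-33, -2):
1: 108
2: 91
3: 125
4: 99
5: 139
6: 150
7: 142
Minimum: 2 at 91.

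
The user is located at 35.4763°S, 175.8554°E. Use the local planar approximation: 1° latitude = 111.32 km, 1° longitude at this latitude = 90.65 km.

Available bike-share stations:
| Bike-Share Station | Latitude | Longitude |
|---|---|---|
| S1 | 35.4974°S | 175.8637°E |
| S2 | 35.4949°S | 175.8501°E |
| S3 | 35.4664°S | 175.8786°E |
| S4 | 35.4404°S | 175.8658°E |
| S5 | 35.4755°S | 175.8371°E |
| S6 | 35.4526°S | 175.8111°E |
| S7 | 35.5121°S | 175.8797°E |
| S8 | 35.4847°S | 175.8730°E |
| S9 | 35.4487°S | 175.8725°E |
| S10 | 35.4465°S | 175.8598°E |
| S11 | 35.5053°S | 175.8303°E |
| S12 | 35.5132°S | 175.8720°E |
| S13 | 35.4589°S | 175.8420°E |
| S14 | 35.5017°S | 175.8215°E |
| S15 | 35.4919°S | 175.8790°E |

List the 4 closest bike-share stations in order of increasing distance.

Distances from 35.4763°S, 175.8554°E:
S1: 2.4664 km
S2: 2.1256 km
S3: 2.3743 km
S4: 4.1061 km
S5: 1.6613 km
S6: 4.8049 km
S7: 4.5535 km
S8: 1.8493 km
S9: 3.4413 km
S10: 3.3412 km
S11: 3.9495 km
S12: 4.3747 km
S13: 2.2863 km
S14: 4.1759 km
S15: 2.7555 km
Sorted: S5 (1.6613 km) < S8 (1.8493 km) < S2 (2.1256 km) < S13 (2.2863 km) < S3 (2.3743 km) < S1 (2.4664 km) < …

S5, S8, S2, S13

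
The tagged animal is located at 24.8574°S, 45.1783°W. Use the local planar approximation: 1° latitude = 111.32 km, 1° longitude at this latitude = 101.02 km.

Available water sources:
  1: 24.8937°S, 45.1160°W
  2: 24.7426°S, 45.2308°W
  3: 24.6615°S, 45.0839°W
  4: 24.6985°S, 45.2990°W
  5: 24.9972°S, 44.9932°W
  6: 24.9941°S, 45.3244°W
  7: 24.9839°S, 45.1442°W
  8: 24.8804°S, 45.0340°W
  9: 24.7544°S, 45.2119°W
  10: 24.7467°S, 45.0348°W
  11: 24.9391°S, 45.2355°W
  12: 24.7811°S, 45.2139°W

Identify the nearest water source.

Distances from 24.8574°S, 45.1783°W:
1: √((-0.0363·111.32)² + (0.0623·101.02)²) = √(16.329002 + 39.608721) = 7.4792 km
2: √((0.1148·111.32)² + (-0.0525·101.02)²) = √(163.316540 + 28.127643) = 13.8363 km
3: √((0.1959·111.32)² + (0.0944·101.02)²) = √(475.570894 + 90.940789) = 23.8015 km
4: √((0.1589·111.32)² + (-0.1207·101.02)²) = √(312.891806 + 148.672029) = 21.4840 km
5: √((-0.1398·111.32)² + (0.1851·101.02)²) = √(242.192527 + 349.645196) = 24.3277 km
6: √((-0.1367·111.32)² + (-0.1461·101.02)²) = √(231.570602 + 217.828730) = 21.1990 km
7: √((-0.1265·111.32)² + (0.0341·101.02)²) = √(198.302161 + 11.866523) = 14.4972 km
8: √((-0.0230·111.32)² + (0.1443·101.02)²) = √(6.555443 + 212.494352) = 14.8003 km
9: √((0.1030·111.32)² + (-0.0336·101.02)²) = √(131.468239 + 11.521082) = 11.9578 km
10: √((0.1107·111.32)² + (0.1435·101.02)²) = √(151.859385 + 210.144743) = 19.0264 km
11: √((-0.0817·111.32)² + (-0.0572·101.02)²) = √(82.716187 + 33.389259) = 10.7752 km
12: √((0.0763·111.32)² + (-0.0356·101.02)²) = √(72.143211 + 12.933460) = 9.2237 km
Minimum: 1 at 7.4792 km.

1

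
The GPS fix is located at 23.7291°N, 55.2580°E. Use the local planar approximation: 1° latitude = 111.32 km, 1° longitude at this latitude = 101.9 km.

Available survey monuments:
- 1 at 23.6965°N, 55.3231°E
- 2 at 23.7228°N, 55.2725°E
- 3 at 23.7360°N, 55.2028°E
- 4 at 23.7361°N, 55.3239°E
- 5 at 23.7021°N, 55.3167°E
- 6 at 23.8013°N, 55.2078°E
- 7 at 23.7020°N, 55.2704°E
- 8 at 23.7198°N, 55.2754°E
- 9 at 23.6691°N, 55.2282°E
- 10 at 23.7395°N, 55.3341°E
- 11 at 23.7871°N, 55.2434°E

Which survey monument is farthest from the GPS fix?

6

Distances from 23.7291°N, 55.2580°E:
1: √((-0.0326·111.32)² + (0.0651·101.9)²) = √(13.169873 + 44.005843) = 7.5615 km
2: √((-0.0063·111.32)² + (0.0145·101.9)²) = √(0.491844 + 2.183154) = 1.6355 km
3: √((0.0069·111.32)² + (-0.0552·101.9)²) = √(0.589990 + 31.639275) = 5.6771 km
4: √((0.0070·111.32)² + (0.0659·101.9)²) = √(0.607215 + 45.094045) = 6.7603 km
5: √((-0.0270·111.32)² + (0.0587·101.9)²) = √(9.033872 + 35.778701) = 6.6942 km
6: √((0.0722·111.32)² + (-0.0502·101.9)²) = √(64.598256 + 26.167113) = 9.5271 km
7: √((-0.0271·111.32)² + (0.0124·101.9)²) = √(9.100913 + 1.596584) = 3.2707 km
8: √((-0.0093·111.32)² + (0.0174·101.9)²) = √(1.071796 + 3.143742) = 2.0532 km
9: √((-0.0600·111.32)² + (-0.0298·101.9)²) = √(44.611713 + 9.221061) = 7.3371 km
10: √((0.0104·111.32)² + (0.0761·101.9)²) = √(1.340334 + 60.133666) = 7.8405 km
11: √((0.0580·111.32)² + (-0.0146·101.9)²) = √(41.687167 + 2.213370) = 6.6257 km
Maximum: 6 at 9.5271 km.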